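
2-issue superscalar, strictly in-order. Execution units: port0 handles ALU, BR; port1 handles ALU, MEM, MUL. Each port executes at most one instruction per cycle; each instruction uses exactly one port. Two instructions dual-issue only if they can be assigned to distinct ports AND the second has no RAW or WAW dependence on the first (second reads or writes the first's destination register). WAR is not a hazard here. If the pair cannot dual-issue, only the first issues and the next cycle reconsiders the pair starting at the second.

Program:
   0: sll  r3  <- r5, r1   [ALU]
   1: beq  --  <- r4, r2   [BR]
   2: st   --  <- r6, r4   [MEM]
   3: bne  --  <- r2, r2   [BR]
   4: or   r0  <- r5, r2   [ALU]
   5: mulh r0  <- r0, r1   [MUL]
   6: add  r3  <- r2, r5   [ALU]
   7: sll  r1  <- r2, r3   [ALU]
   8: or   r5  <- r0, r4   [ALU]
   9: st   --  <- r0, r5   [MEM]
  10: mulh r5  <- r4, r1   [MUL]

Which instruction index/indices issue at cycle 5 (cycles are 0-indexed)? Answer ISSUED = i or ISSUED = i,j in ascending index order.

ISSUED = 9

0. sll.ALU;beq.BR @i0,i1  | 2-wide
1. st.MEM;bne.BR @i2,i3  | 2-wide
2. or.ALU @i4  | RAW+WAW r0
3. mulh.MUL;add.ALU @i5,i6  | 2-wide
4. sll.ALU;or.ALU @i7,i8  | 2-wide
5. st.MEM @i9  | no-port MEM/MUL
6. mulh.MUL @i10  | tail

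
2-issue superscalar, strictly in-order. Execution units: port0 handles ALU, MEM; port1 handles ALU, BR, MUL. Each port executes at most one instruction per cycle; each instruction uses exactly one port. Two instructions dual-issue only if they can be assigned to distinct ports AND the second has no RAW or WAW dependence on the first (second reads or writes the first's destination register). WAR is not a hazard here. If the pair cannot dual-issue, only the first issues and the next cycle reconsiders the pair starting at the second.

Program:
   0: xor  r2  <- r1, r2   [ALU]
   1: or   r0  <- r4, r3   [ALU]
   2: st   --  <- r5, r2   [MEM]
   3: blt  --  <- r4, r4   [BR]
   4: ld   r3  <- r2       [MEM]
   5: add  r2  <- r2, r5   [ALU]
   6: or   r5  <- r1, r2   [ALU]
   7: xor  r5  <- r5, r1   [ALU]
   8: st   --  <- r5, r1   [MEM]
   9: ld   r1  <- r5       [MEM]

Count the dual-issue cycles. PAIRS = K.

c0: i0+i1 xor.ALU;or.ALU  pair
c1: i2+i3 st.MEM;blt.BR  pair
c2: i4+i5 ld.MEM;add.ALU  pair
c3: i6 or.ALU  RAW+WAW r5
c4: i7 xor.ALU  RAW r5
c5: i8 st.MEM  no-port MEM/MEM
c6: i9 ld.MEM  tail

PAIRS = 3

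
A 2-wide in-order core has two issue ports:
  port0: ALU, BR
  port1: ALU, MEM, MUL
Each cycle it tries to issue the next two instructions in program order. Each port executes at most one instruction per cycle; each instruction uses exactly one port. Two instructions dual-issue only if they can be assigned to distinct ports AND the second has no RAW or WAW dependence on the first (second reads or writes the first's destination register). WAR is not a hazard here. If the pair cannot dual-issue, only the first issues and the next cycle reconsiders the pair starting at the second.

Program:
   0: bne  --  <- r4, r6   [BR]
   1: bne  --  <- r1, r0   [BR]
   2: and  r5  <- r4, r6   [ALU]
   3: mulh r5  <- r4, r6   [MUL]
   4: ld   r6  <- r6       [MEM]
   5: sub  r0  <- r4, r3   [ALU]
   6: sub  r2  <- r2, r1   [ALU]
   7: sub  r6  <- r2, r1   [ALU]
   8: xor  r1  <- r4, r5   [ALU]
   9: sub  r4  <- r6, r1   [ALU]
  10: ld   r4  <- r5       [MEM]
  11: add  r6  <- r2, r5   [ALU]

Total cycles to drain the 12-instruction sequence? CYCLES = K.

c0: i0 bne.BR  no-port BR/BR
c1: i1&i2 bne.BR and.ALU  pair
c2: i3 mulh.MUL  no-port MUL/MEM
c3: i4&i5 ld.MEM sub.ALU  pair
c4: i6 sub.ALU  RAW r2
c5: i7&i8 sub.ALU xor.ALU  pair
c6: i9 sub.ALU  WAW r4
c7: i10&i11 ld.MEM add.ALU  pair

CYCLES = 8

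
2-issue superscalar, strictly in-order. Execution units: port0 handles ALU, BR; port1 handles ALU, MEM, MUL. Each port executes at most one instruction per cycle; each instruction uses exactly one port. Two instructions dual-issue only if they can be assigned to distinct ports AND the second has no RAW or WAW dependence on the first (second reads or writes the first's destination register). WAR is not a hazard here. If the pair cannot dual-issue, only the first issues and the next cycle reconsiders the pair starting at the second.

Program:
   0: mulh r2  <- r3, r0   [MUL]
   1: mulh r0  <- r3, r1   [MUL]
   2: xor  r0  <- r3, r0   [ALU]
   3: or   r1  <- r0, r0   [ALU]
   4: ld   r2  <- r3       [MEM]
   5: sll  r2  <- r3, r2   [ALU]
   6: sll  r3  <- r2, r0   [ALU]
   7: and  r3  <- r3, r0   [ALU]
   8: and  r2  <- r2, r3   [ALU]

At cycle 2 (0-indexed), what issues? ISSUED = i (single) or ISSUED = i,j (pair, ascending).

  cy0 -> i0 (mulh) no-port MUL/MUL
  cy1 -> i1 (mulh) RAW+WAW r0
  cy2 -> i2 (xor) RAW r0
  cy3 -> i3,i4 (or/ld) pair
  cy4 -> i5 (sll) RAW r2
  cy5 -> i6 (sll) RAW+WAW r3
  cy6 -> i7 (and) RAW r3
  cy7 -> i8 (and) tail

ISSUED = 2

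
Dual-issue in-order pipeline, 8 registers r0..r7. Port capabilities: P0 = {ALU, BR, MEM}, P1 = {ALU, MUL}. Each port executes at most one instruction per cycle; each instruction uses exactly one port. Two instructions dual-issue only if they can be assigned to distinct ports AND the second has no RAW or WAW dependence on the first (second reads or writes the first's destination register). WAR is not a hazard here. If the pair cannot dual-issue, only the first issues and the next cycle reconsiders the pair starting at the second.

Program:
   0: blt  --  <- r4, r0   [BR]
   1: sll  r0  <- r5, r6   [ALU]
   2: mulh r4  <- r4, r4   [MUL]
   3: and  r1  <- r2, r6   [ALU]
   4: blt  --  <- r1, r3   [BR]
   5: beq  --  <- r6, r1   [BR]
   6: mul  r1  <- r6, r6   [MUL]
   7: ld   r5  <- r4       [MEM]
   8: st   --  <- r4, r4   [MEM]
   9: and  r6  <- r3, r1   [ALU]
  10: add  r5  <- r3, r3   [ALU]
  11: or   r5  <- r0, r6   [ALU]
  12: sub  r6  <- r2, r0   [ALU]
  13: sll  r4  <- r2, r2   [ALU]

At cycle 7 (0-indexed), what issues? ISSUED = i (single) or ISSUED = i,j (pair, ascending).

  cy0 -> i0&i1 (blt sll) 2-wide
  cy1 -> i2&i3 (mulh and) 2-wide
  cy2 -> i4 (blt) no-port BR/BR
  cy3 -> i5&i6 (beq mul) 2-wide
  cy4 -> i7 (ld) no-port MEM/MEM
  cy5 -> i8&i9 (st and) 2-wide
  cy6 -> i10 (add) WAW r5
  cy7 -> i11&i12 (or sub) 2-wide
  cy8 -> i13 (sll) tail

ISSUED = 11,12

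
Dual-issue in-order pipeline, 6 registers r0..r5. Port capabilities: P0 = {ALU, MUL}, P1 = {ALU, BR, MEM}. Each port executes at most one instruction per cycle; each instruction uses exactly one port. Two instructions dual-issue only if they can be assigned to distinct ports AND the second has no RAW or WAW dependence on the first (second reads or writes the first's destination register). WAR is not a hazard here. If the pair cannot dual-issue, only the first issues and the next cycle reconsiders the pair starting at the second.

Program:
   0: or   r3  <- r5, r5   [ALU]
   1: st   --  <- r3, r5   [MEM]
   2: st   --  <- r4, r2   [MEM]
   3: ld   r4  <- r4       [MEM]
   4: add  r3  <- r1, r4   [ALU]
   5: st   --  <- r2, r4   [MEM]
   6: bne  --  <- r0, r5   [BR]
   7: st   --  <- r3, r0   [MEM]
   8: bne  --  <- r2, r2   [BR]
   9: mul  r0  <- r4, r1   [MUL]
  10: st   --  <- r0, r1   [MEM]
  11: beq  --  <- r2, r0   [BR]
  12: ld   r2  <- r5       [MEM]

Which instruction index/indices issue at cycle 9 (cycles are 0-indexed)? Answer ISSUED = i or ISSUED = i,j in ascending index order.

ISSUED = 11

#0 head=0: or.ALU i0 RAW r3
#1 head=1: st.MEM i1 no-port MEM/MEM
#2 head=2: st.MEM i2 no-port MEM/MEM
#3 head=3: ld.MEM i3 RAW r4
#4 head=4: add.ALU+st.MEM i4,i5 dual
#5 head=6: bne.BR i6 no-port BR/MEM
#6 head=7: st.MEM i7 no-port MEM/BR
#7 head=8: bne.BR+mul.MUL i8,i9 dual
#8 head=10: st.MEM i10 no-port MEM/BR
#9 head=11: beq.BR i11 no-port BR/MEM
#10 head=12: ld.MEM i12 tail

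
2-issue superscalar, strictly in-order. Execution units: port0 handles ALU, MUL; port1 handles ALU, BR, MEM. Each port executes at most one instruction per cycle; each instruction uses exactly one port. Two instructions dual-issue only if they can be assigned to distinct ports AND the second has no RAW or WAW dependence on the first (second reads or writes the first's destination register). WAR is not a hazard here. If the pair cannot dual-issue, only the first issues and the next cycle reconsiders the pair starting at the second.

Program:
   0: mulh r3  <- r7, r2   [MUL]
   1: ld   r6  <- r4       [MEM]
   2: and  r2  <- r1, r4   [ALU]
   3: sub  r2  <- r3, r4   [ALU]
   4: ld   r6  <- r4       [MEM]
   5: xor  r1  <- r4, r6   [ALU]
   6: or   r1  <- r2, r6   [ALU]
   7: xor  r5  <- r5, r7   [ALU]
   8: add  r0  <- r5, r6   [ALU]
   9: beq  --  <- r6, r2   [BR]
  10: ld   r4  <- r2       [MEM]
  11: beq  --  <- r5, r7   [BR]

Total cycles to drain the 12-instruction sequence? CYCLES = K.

0. mulh/ld @i0+i1  | pair
1. and @i2  | WAW r2
2. sub/ld @i3+i4  | pair
3. xor @i5  | WAW r1
4. or/xor @i6+i7  | pair
5. add/beq @i8+i9  | pair
6. ld @i10  | no-port MEM/BR
7. beq @i11  | tail

CYCLES = 8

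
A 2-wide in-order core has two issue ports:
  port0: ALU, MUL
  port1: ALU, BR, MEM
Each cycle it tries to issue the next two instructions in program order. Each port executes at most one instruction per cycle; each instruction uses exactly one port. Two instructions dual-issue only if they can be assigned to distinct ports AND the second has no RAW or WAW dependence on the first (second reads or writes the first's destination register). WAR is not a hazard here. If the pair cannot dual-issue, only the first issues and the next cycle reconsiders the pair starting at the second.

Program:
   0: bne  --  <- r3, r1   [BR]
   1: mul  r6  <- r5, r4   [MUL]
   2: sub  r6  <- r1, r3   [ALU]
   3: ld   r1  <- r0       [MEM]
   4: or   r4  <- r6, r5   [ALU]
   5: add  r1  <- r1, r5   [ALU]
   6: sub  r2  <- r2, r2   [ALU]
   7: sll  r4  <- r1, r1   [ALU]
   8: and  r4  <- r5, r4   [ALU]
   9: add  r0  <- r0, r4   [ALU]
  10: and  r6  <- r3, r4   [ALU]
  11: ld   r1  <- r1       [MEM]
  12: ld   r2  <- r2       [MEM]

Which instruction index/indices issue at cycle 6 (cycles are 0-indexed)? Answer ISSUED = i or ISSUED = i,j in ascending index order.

0. bne mul @i0+i1  | 2-wide
1. sub ld @i2+i3  | 2-wide
2. or add @i4+i5  | 2-wide
3. sub sll @i6+i7  | 2-wide
4. and @i8  | RAW r4
5. add and @i9+i10  | 2-wide
6. ld @i11  | no-port MEM/MEM
7. ld @i12  | tail

ISSUED = 11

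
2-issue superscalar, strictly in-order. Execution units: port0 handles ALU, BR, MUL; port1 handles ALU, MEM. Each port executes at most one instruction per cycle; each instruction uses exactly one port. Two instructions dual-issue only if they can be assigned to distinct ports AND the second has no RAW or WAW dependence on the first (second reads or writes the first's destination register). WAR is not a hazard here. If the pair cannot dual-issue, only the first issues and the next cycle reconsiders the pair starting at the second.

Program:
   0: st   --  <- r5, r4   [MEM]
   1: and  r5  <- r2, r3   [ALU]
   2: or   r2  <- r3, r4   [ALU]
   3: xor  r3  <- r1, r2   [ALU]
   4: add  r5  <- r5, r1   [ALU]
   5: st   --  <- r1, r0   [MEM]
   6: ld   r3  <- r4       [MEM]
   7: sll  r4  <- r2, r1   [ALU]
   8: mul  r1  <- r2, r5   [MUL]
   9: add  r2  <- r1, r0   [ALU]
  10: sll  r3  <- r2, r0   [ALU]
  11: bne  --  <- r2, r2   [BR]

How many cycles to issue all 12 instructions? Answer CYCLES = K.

CYCLES = 8

  cy0 -> i0+i1 (st.MEM and.ALU) pair
  cy1 -> i2 (or.ALU) RAW r2
  cy2 -> i3+i4 (xor.ALU add.ALU) pair
  cy3 -> i5 (st.MEM) no-port MEM/MEM
  cy4 -> i6+i7 (ld.MEM sll.ALU) pair
  cy5 -> i8 (mul.MUL) RAW r1
  cy6 -> i9 (add.ALU) RAW r2
  cy7 -> i10+i11 (sll.ALU bne.BR) pair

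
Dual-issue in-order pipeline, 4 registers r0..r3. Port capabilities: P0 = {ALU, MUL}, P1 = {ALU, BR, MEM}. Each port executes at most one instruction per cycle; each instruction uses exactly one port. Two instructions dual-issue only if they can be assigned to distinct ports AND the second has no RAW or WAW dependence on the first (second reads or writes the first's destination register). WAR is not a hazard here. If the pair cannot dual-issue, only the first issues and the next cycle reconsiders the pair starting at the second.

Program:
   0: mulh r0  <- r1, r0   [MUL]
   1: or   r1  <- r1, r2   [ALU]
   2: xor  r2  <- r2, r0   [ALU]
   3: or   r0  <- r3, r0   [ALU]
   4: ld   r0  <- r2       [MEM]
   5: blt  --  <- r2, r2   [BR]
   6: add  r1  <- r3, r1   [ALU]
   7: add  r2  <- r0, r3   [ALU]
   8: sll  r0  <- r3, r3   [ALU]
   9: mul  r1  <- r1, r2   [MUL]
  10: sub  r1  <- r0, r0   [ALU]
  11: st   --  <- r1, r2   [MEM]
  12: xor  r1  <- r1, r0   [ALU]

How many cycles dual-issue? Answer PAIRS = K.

[0] i0&i1  mulh.MUL/or.ALU  -- dual
[1] i2&i3  xor.ALU/or.ALU  -- dual
[2] i4  ld.MEM  -- no-port MEM/BR
[3] i5&i6  blt.BR/add.ALU  -- dual
[4] i7&i8  add.ALU/sll.ALU  -- dual
[5] i9  mul.MUL  -- WAW r1
[6] i10  sub.ALU  -- RAW r1
[7] i11&i12  st.MEM/xor.ALU  -- dual

PAIRS = 5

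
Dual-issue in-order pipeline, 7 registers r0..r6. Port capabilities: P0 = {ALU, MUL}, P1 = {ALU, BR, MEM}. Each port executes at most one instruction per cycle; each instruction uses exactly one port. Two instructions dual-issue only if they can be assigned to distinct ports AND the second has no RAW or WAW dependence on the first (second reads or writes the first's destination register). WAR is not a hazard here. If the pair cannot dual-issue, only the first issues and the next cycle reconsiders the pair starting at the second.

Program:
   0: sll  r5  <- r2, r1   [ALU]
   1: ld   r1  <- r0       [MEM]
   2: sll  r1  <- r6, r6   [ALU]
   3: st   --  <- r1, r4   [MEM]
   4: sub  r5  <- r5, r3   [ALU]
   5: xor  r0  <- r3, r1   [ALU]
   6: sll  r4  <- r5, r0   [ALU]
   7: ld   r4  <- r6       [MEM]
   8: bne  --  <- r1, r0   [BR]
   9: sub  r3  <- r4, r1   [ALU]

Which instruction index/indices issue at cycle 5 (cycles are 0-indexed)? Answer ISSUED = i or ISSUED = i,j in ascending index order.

ISSUED = 7

0. sll.ALU;ld.MEM @i0,i1  | pair
1. sll.ALU @i2  | RAW r1
2. st.MEM;sub.ALU @i3,i4  | pair
3. xor.ALU @i5  | RAW r0
4. sll.ALU @i6  | WAW r4
5. ld.MEM @i7  | no-port MEM/BR
6. bne.BR;sub.ALU @i8,i9  | pair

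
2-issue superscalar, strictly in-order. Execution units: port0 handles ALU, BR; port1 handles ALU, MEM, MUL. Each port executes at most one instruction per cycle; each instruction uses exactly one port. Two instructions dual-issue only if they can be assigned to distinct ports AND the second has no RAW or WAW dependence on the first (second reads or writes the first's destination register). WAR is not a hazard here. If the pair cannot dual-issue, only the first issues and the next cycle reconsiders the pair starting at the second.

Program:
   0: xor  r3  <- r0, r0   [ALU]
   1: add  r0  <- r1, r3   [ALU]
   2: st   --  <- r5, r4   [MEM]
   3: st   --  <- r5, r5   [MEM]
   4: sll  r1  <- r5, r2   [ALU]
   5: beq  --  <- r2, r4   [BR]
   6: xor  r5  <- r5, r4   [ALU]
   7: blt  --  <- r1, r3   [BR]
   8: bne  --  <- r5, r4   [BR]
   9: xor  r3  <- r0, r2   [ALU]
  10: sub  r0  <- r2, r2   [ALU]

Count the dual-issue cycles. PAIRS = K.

PAIRS = 4

0. xor.ALU @i0  | RAW r3
1. add.ALU/st.MEM @i1+i2  | 2-wide
2. st.MEM/sll.ALU @i3+i4  | 2-wide
3. beq.BR/xor.ALU @i5+i6  | 2-wide
4. blt.BR @i7  | no-port BR/BR
5. bne.BR/xor.ALU @i8+i9  | 2-wide
6. sub.ALU @i10  | tail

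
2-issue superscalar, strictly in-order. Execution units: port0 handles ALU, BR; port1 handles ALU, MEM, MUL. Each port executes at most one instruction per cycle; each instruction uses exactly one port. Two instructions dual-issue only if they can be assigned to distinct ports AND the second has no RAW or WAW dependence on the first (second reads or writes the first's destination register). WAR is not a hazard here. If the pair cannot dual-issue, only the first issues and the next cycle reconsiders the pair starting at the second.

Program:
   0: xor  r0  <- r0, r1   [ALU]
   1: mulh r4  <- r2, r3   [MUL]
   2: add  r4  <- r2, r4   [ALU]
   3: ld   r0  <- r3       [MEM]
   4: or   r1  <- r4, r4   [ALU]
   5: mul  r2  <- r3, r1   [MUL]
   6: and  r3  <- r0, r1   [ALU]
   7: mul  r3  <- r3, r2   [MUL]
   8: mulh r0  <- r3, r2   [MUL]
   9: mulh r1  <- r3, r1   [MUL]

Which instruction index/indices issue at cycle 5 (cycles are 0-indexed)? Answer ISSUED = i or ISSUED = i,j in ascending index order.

c0: i0&i1 xor/mulh  dual
c1: i2&i3 add/ld  dual
c2: i4 or  RAW r1
c3: i5&i6 mul/and  dual
c4: i7 mul  no-port MUL/MUL
c5: i8 mulh  no-port MUL/MUL
c6: i9 mulh  tail

ISSUED = 8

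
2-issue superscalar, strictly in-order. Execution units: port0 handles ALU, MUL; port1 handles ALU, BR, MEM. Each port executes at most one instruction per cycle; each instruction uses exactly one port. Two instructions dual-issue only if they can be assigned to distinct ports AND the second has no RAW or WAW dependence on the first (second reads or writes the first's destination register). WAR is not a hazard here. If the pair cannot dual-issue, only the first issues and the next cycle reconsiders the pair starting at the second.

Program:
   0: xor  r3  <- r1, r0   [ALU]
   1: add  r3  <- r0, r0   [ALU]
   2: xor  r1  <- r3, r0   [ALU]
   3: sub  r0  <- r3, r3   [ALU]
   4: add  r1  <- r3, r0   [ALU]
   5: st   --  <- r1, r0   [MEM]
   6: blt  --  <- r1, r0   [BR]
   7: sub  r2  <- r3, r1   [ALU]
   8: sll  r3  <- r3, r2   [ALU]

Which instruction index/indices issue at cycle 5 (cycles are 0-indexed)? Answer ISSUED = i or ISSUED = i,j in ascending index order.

0. xor @i0  | WAW r3
1. add @i1  | RAW r3
2. xor/sub @i2/i3  | pair
3. add @i4  | RAW r1
4. st @i5  | no-port MEM/BR
5. blt/sub @i6/i7  | pair
6. sll @i8  | tail

ISSUED = 6,7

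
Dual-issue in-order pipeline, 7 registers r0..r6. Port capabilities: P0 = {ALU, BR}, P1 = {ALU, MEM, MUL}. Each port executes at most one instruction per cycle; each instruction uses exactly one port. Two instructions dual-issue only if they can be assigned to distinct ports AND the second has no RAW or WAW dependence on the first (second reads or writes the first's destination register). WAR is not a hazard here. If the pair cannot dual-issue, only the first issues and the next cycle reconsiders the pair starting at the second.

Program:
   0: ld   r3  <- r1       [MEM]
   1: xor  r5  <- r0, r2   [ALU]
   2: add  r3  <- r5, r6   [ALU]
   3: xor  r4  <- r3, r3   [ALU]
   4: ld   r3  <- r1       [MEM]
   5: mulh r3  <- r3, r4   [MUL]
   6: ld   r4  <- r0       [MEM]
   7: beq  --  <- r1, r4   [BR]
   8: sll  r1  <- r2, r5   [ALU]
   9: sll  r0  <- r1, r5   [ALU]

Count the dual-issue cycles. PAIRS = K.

PAIRS = 3

c0: i0+i1 ld xor  pair
c1: i2 add  RAW r3
c2: i3+i4 xor ld  pair
c3: i5 mulh  no-port MUL/MEM
c4: i6 ld  RAW r4
c5: i7+i8 beq sll  pair
c6: i9 sll  tail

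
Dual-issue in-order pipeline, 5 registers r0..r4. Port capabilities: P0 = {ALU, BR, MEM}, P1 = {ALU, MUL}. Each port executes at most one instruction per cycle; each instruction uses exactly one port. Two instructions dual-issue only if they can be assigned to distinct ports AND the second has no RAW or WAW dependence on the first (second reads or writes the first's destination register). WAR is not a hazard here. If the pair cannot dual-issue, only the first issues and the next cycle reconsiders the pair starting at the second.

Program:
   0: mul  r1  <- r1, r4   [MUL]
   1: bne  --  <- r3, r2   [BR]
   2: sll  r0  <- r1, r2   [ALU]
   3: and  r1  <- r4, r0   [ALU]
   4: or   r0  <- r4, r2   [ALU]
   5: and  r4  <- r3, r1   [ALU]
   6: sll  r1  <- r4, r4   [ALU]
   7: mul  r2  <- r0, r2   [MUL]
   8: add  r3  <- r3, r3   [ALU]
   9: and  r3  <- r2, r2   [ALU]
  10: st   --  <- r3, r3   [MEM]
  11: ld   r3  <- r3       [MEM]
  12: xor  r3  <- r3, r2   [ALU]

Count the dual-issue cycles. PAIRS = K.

PAIRS = 3

t=0 i0&i1:mul.MUL+bne.BR ; 2-wide
t=1 i2:sll.ALU ; RAW r0
t=2 i3&i4:and.ALU+or.ALU ; 2-wide
t=3 i5:and.ALU ; RAW r4
t=4 i6&i7:sll.ALU+mul.MUL ; 2-wide
t=5 i8:add.ALU ; WAW r3
t=6 i9:and.ALU ; RAW r3
t=7 i10:st.MEM ; no-port MEM/MEM
t=8 i11:ld.MEM ; RAW+WAW r3
t=9 i12:xor.ALU ; tail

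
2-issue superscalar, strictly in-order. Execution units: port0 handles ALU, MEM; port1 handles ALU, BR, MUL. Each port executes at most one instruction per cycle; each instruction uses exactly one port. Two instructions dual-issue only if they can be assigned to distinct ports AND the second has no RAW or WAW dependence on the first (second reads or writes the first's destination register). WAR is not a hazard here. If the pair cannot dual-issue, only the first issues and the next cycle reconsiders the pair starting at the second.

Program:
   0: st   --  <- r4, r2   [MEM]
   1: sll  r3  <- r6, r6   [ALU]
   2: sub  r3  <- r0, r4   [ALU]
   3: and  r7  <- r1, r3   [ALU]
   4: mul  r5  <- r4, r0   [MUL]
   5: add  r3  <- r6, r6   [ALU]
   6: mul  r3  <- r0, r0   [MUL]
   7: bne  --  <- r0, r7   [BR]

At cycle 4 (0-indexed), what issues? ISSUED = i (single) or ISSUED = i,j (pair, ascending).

#0 head=0: st.MEM;sll.ALU i0,i1 dual
#1 head=2: sub.ALU i2 RAW r3
#2 head=3: and.ALU;mul.MUL i3,i4 dual
#3 head=5: add.ALU i5 WAW r3
#4 head=6: mul.MUL i6 no-port MUL/BR
#5 head=7: bne.BR i7 tail

ISSUED = 6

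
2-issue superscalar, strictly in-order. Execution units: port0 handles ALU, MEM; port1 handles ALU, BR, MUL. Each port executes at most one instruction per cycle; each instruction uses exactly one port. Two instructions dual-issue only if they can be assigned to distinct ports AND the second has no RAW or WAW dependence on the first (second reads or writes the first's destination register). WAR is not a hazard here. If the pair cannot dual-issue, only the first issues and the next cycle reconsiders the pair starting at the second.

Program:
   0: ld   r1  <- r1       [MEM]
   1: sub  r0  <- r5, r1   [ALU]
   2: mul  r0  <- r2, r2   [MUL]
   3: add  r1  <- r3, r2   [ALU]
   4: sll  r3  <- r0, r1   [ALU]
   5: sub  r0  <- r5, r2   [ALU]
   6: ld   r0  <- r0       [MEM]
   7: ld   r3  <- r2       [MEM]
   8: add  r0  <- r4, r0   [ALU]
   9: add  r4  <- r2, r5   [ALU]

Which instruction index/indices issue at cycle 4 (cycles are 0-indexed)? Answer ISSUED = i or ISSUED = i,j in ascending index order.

ISSUED = 6

[0] i0  ld.MEM  -- RAW r1
[1] i1  sub.ALU  -- WAW r0
[2] i2,i3  mul.MUL+add.ALU  -- dual
[3] i4,i5  sll.ALU+sub.ALU  -- dual
[4] i6  ld.MEM  -- no-port MEM/MEM
[5] i7,i8  ld.MEM+add.ALU  -- dual
[6] i9  add.ALU  -- tail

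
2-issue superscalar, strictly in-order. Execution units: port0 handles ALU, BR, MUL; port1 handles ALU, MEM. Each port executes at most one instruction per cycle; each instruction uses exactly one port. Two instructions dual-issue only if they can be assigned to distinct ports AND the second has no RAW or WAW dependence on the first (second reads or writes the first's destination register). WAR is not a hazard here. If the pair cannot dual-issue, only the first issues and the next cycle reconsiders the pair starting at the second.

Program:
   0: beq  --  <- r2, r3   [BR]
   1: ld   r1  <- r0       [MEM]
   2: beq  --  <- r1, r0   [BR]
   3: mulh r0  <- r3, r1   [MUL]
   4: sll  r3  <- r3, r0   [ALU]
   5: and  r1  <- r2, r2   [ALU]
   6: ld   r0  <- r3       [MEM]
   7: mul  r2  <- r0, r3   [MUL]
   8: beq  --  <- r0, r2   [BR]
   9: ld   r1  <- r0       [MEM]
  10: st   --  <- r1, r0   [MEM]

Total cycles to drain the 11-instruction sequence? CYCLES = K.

[0] i0,i1  beq;ld  -- dual
[1] i2  beq  -- no-port BR/MUL
[2] i3  mulh  -- RAW r0
[3] i4,i5  sll;and  -- dual
[4] i6  ld  -- RAW r0
[5] i7  mul  -- no-port MUL/BR
[6] i8,i9  beq;ld  -- dual
[7] i10  st  -- tail

CYCLES = 8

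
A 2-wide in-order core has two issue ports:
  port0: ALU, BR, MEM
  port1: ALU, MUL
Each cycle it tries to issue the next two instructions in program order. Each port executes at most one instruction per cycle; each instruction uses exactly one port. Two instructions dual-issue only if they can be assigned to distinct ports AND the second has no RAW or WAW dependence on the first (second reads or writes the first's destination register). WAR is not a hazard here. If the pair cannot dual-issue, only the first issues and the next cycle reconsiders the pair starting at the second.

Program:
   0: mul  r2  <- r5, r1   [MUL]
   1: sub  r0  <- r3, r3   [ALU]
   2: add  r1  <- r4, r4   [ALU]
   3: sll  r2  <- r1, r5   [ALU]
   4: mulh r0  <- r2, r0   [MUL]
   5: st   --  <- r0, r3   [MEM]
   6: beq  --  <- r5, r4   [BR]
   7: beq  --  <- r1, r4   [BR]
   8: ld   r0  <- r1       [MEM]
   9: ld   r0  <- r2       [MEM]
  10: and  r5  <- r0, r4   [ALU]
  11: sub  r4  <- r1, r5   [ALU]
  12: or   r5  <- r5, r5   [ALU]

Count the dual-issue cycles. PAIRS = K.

  cy0 -> i0+i1 (mul.MUL+sub.ALU) 2-wide
  cy1 -> i2 (add.ALU) RAW r1
  cy2 -> i3 (sll.ALU) RAW r2
  cy3 -> i4 (mulh.MUL) RAW r0
  cy4 -> i5 (st.MEM) no-port MEM/BR
  cy5 -> i6 (beq.BR) no-port BR/BR
  cy6 -> i7 (beq.BR) no-port BR/MEM
  cy7 -> i8 (ld.MEM) no-port MEM/MEM
  cy8 -> i9 (ld.MEM) RAW r0
  cy9 -> i10 (and.ALU) RAW r5
  cy10 -> i11+i12 (sub.ALU+or.ALU) 2-wide

PAIRS = 2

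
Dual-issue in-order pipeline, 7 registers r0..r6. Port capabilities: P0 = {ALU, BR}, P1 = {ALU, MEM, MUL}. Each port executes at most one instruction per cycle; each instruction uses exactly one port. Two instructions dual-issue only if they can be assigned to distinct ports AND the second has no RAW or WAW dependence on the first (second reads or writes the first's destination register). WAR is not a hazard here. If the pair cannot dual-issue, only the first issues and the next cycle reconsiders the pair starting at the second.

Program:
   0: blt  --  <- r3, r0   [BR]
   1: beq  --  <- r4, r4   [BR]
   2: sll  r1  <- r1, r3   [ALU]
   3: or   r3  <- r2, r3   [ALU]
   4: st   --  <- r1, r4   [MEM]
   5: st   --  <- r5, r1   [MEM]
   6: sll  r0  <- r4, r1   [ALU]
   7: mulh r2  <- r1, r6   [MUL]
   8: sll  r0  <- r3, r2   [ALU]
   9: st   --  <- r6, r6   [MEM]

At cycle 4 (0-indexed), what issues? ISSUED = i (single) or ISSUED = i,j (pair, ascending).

ISSUED = 7

0. blt @i0  | no-port BR/BR
1. beq;sll @i1&i2  | 2-wide
2. or;st @i3&i4  | 2-wide
3. st;sll @i5&i6  | 2-wide
4. mulh @i7  | RAW r2
5. sll;st @i8&i9  | 2-wide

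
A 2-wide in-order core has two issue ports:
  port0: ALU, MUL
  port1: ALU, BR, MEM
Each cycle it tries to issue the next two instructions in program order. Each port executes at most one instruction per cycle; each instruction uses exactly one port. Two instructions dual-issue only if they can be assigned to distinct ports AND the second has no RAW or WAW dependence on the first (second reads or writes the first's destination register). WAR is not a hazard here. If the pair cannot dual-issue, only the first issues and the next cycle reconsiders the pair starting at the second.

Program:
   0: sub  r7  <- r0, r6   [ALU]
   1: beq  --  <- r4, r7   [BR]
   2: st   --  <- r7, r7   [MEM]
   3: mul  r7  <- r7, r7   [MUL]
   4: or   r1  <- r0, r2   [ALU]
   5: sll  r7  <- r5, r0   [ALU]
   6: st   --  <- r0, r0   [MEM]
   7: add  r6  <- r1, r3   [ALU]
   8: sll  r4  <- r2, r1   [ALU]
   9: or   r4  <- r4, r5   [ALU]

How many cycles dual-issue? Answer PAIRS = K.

PAIRS = 3

  cy0 -> i0 (sub.ALU) RAW r7
  cy1 -> i1 (beq.BR) no-port BR/MEM
  cy2 -> i2/i3 (st.MEM+mul.MUL) dual
  cy3 -> i4/i5 (or.ALU+sll.ALU) dual
  cy4 -> i6/i7 (st.MEM+add.ALU) dual
  cy5 -> i8 (sll.ALU) RAW+WAW r4
  cy6 -> i9 (or.ALU) tail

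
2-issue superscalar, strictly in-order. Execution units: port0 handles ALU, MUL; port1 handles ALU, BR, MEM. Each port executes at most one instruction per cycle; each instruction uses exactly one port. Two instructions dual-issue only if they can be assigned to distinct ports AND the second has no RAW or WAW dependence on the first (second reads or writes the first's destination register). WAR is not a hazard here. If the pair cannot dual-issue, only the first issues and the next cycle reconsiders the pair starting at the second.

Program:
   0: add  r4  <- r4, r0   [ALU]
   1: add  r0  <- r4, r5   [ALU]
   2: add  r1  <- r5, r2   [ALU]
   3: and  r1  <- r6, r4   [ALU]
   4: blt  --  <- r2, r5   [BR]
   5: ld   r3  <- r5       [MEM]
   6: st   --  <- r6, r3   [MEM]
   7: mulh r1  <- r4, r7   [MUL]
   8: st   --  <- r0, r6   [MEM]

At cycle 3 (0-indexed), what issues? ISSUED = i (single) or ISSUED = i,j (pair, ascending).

  cy0 -> i0 (add) RAW r4
  cy1 -> i1+i2 (add add) dual
  cy2 -> i3+i4 (and blt) dual
  cy3 -> i5 (ld) no-port MEM/MEM
  cy4 -> i6+i7 (st mulh) dual
  cy5 -> i8 (st) tail

ISSUED = 5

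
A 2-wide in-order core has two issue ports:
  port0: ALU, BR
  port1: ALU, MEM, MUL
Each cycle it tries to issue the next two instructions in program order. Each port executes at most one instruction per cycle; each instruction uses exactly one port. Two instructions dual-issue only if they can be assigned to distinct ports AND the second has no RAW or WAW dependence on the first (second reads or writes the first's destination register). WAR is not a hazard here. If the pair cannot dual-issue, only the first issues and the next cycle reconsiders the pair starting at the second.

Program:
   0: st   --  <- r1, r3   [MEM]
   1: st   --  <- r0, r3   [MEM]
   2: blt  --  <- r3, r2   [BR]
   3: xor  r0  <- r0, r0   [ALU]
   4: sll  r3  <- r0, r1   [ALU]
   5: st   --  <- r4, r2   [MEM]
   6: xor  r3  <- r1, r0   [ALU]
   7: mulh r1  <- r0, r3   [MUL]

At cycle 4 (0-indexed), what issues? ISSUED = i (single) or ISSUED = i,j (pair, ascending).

t=0 i0:st.MEM ; no-port MEM/MEM
t=1 i1&i2:st.MEM/blt.BR ; dual
t=2 i3:xor.ALU ; RAW r0
t=3 i4&i5:sll.ALU/st.MEM ; dual
t=4 i6:xor.ALU ; RAW r3
t=5 i7:mulh.MUL ; tail

ISSUED = 6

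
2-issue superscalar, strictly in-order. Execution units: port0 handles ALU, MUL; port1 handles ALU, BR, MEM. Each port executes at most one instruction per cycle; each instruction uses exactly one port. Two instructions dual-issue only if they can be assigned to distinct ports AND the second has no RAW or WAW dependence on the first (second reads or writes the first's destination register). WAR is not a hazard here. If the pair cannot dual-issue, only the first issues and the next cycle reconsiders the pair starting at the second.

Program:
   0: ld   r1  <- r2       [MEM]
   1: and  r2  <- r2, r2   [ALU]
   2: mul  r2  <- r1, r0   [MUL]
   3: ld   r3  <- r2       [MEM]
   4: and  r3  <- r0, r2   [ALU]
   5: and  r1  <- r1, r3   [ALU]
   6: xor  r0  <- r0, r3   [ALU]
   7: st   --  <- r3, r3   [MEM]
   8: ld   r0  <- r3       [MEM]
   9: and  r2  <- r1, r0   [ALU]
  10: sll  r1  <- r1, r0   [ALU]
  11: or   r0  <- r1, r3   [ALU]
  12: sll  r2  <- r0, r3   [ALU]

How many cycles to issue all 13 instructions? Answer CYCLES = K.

CYCLES = 10

0. ld;and @i0&i1  | pair
1. mul @i2  | RAW r2
2. ld @i3  | WAW r3
3. and @i4  | RAW r3
4. and;xor @i5&i6  | pair
5. st @i7  | no-port MEM/MEM
6. ld @i8  | RAW r0
7. and;sll @i9&i10  | pair
8. or @i11  | RAW r0
9. sll @i12  | tail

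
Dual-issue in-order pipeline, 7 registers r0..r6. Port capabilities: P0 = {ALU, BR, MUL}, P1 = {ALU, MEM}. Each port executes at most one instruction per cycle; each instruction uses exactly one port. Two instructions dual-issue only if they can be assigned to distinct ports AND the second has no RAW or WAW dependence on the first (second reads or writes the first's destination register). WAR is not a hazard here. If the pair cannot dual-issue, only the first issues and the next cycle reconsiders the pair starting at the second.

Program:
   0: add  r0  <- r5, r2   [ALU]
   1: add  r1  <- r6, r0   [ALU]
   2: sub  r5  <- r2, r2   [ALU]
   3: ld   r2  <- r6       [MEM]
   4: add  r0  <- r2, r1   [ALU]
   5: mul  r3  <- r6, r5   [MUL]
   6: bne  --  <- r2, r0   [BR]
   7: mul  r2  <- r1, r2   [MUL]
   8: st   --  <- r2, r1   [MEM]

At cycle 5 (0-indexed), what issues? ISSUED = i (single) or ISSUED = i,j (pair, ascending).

  cy0 -> i0 (add.ALU) RAW r0
  cy1 -> i1/i2 (add.ALU+sub.ALU) dual
  cy2 -> i3 (ld.MEM) RAW r2
  cy3 -> i4/i5 (add.ALU+mul.MUL) dual
  cy4 -> i6 (bne.BR) no-port BR/MUL
  cy5 -> i7 (mul.MUL) RAW r2
  cy6 -> i8 (st.MEM) tail

ISSUED = 7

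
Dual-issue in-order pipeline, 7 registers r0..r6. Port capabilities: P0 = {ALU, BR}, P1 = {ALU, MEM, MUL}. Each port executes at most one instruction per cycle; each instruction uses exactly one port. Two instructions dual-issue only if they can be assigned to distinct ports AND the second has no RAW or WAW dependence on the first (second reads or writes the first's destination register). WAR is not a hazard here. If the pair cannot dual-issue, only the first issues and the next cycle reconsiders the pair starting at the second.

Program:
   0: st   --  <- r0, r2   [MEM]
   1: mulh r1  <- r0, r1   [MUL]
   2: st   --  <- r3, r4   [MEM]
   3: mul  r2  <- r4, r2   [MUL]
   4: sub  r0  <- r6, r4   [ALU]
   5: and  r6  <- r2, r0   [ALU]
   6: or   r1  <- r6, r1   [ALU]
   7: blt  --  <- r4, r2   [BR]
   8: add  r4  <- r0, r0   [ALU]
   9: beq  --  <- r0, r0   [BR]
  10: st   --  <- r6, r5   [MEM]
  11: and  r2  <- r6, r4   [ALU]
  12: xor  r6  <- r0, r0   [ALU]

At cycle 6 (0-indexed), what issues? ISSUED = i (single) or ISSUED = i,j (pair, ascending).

ISSUED = 8,9

  cy0 -> i0 (st) no-port MEM/MUL
  cy1 -> i1 (mulh) no-port MUL/MEM
  cy2 -> i2 (st) no-port MEM/MUL
  cy3 -> i3+i4 (mul sub) dual
  cy4 -> i5 (and) RAW r6
  cy5 -> i6+i7 (or blt) dual
  cy6 -> i8+i9 (add beq) dual
  cy7 -> i10+i11 (st and) dual
  cy8 -> i12 (xor) tail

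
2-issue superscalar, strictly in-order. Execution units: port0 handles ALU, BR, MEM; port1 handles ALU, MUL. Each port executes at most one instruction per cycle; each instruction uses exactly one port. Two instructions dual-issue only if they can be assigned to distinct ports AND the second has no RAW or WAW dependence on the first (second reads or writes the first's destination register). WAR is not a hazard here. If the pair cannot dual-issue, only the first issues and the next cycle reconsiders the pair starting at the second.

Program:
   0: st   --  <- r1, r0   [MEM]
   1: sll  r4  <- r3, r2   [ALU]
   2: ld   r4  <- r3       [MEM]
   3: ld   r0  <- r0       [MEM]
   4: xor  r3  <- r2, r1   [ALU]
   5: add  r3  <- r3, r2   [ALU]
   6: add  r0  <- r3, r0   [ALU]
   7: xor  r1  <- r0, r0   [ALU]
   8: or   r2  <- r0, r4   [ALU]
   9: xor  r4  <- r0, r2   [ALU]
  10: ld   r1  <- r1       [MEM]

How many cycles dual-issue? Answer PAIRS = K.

PAIRS = 4

c0: i0,i1 st/sll  2-wide
c1: i2 ld  no-port MEM/MEM
c2: i3,i4 ld/xor  2-wide
c3: i5 add  RAW r3
c4: i6 add  RAW r0
c5: i7,i8 xor/or  2-wide
c6: i9,i10 xor/ld  2-wide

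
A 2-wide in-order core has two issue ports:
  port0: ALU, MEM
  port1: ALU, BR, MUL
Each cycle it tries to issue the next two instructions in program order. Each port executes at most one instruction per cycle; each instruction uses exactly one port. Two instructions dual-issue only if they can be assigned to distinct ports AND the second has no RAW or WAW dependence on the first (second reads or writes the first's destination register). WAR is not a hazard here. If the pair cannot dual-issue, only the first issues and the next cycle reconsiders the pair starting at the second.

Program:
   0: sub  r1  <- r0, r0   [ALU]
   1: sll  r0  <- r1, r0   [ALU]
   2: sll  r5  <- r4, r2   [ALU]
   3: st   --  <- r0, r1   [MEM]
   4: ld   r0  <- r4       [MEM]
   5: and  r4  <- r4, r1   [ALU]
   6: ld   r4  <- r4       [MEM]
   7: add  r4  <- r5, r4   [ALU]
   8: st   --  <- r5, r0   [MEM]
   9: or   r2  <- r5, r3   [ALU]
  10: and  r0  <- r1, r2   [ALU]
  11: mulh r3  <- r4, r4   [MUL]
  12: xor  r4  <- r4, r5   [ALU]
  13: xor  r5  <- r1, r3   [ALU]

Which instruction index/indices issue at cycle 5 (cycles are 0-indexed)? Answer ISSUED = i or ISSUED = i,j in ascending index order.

ISSUED = 7,8

c0: i0 sub.ALU  RAW r1
c1: i1/i2 sll.ALU+sll.ALU  2-wide
c2: i3 st.MEM  no-port MEM/MEM
c3: i4/i5 ld.MEM+and.ALU  2-wide
c4: i6 ld.MEM  RAW+WAW r4
c5: i7/i8 add.ALU+st.MEM  2-wide
c6: i9 or.ALU  RAW r2
c7: i10/i11 and.ALU+mulh.MUL  2-wide
c8: i12/i13 xor.ALU+xor.ALU  2-wide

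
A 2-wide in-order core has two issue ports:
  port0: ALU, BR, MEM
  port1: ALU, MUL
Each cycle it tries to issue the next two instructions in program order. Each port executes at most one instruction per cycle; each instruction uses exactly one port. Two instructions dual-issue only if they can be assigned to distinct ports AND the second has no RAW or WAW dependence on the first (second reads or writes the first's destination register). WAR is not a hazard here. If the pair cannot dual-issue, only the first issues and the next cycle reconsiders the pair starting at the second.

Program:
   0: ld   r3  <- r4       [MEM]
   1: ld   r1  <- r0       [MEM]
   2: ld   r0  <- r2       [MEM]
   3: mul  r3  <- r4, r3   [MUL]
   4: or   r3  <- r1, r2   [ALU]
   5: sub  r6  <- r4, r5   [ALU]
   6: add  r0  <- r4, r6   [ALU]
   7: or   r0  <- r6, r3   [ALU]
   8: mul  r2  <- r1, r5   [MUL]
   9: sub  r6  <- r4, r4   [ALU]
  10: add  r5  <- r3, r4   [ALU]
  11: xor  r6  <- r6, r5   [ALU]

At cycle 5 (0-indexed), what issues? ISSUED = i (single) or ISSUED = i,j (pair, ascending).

ISSUED = 7,8

[0] i0  ld  -- no-port MEM/MEM
[1] i1  ld  -- no-port MEM/MEM
[2] i2+i3  ld;mul  -- dual
[3] i4+i5  or;sub  -- dual
[4] i6  add  -- WAW r0
[5] i7+i8  or;mul  -- dual
[6] i9+i10  sub;add  -- dual
[7] i11  xor  -- tail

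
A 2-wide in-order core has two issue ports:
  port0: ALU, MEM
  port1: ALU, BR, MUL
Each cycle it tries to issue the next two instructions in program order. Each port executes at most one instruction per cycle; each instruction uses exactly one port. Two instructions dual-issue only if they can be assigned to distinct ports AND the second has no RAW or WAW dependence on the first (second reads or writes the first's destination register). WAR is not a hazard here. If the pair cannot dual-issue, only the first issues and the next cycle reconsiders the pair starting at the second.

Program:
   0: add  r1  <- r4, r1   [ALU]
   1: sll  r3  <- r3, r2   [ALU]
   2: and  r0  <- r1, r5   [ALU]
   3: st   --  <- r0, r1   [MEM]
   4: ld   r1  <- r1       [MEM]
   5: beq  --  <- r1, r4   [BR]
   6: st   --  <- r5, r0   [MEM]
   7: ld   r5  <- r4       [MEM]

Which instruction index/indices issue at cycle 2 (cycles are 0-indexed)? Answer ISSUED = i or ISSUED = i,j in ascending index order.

c0: i0+i1 add.ALU/sll.ALU  2-wide
c1: i2 and.ALU  RAW r0
c2: i3 st.MEM  no-port MEM/MEM
c3: i4 ld.MEM  RAW r1
c4: i5+i6 beq.BR/st.MEM  2-wide
c5: i7 ld.MEM  tail

ISSUED = 3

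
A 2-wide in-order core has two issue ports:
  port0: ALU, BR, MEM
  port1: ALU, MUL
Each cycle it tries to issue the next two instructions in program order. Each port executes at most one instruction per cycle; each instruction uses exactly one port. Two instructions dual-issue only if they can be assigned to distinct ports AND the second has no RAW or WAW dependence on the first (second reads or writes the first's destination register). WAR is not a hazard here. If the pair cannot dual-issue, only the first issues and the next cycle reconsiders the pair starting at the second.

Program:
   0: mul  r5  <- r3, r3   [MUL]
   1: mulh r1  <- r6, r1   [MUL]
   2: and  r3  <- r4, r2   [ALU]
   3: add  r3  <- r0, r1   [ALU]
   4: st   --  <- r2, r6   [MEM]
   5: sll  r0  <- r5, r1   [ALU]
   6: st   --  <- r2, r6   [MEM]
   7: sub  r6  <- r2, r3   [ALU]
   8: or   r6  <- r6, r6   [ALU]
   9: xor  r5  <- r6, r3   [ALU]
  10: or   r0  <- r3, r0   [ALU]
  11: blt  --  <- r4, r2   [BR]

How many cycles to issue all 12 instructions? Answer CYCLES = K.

CYCLES = 8

t=0 i0:mul ; no-port MUL/MUL
t=1 i1/i2:mulh and ; dual
t=2 i3/i4:add st ; dual
t=3 i5/i6:sll st ; dual
t=4 i7:sub ; RAW+WAW r6
t=5 i8:or ; RAW r6
t=6 i9/i10:xor or ; dual
t=7 i11:blt ; tail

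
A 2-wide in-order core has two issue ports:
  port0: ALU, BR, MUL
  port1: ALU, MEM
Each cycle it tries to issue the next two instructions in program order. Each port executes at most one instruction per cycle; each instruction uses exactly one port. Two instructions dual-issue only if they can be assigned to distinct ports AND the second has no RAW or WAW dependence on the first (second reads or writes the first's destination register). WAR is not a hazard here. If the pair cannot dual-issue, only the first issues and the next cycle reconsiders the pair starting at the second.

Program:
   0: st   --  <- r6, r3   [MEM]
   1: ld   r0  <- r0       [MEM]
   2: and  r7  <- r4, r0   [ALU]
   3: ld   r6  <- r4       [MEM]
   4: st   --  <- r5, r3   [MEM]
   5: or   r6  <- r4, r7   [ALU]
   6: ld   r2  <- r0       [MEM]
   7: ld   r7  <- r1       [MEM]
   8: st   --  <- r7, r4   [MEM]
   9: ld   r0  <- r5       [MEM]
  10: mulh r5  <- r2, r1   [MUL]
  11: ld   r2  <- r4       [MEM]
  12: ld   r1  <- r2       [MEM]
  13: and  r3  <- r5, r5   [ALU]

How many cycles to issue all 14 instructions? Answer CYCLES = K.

[0] i0  st  -- no-port MEM/MEM
[1] i1  ld  -- RAW r0
[2] i2&i3  and;ld  -- 2-wide
[3] i4&i5  st;or  -- 2-wide
[4] i6  ld  -- no-port MEM/MEM
[5] i7  ld  -- no-port MEM/MEM
[6] i8  st  -- no-port MEM/MEM
[7] i9&i10  ld;mulh  -- 2-wide
[8] i11  ld  -- no-port MEM/MEM
[9] i12&i13  ld;and  -- 2-wide

CYCLES = 10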